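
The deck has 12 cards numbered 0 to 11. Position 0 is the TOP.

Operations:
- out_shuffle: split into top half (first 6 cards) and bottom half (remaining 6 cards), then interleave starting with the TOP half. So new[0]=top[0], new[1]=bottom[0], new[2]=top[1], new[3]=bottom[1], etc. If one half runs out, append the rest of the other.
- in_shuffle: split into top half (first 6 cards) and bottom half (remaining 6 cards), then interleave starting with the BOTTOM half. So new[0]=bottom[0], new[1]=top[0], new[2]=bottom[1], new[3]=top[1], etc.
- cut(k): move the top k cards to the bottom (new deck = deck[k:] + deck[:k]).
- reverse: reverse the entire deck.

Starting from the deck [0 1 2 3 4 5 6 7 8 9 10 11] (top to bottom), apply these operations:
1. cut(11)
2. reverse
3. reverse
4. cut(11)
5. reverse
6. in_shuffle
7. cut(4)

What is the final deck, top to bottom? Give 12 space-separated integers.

Answer: 1 7 0 6 11 5 10 4 3 9 2 8

Derivation:
After op 1 (cut(11)): [11 0 1 2 3 4 5 6 7 8 9 10]
After op 2 (reverse): [10 9 8 7 6 5 4 3 2 1 0 11]
After op 3 (reverse): [11 0 1 2 3 4 5 6 7 8 9 10]
After op 4 (cut(11)): [10 11 0 1 2 3 4 5 6 7 8 9]
After op 5 (reverse): [9 8 7 6 5 4 3 2 1 0 11 10]
After op 6 (in_shuffle): [3 9 2 8 1 7 0 6 11 5 10 4]
After op 7 (cut(4)): [1 7 0 6 11 5 10 4 3 9 2 8]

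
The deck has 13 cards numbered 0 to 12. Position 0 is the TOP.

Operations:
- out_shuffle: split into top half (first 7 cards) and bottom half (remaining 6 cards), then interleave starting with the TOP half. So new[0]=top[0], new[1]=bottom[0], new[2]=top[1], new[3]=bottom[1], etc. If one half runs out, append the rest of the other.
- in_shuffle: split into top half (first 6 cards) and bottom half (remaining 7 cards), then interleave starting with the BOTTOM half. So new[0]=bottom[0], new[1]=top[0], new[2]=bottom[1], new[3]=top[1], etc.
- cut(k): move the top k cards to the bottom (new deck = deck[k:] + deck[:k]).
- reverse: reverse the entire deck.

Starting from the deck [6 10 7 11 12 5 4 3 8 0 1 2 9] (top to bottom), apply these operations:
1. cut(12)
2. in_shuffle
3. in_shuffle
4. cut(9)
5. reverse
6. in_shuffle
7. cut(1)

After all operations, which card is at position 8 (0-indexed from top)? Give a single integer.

Answer: 0

Derivation:
After op 1 (cut(12)): [9 6 10 7 11 12 5 4 3 8 0 1 2]
After op 2 (in_shuffle): [5 9 4 6 3 10 8 7 0 11 1 12 2]
After op 3 (in_shuffle): [8 5 7 9 0 4 11 6 1 3 12 10 2]
After op 4 (cut(9)): [3 12 10 2 8 5 7 9 0 4 11 6 1]
After op 5 (reverse): [1 6 11 4 0 9 7 5 8 2 10 12 3]
After op 6 (in_shuffle): [7 1 5 6 8 11 2 4 10 0 12 9 3]
After op 7 (cut(1)): [1 5 6 8 11 2 4 10 0 12 9 3 7]
Position 8: card 0.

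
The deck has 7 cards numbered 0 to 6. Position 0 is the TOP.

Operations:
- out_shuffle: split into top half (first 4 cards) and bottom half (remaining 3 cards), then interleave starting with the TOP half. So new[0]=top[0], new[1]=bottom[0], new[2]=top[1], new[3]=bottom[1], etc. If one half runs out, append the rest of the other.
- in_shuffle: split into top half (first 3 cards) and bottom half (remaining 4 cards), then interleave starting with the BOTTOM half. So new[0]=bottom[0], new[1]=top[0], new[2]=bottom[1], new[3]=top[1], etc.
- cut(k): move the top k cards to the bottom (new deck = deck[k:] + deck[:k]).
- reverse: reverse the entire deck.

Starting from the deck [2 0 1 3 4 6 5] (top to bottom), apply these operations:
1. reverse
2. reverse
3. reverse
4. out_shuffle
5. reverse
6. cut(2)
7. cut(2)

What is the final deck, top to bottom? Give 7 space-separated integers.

Answer: 6 1 5 3 2 4 0

Derivation:
After op 1 (reverse): [5 6 4 3 1 0 2]
After op 2 (reverse): [2 0 1 3 4 6 5]
After op 3 (reverse): [5 6 4 3 1 0 2]
After op 4 (out_shuffle): [5 1 6 0 4 2 3]
After op 5 (reverse): [3 2 4 0 6 1 5]
After op 6 (cut(2)): [4 0 6 1 5 3 2]
After op 7 (cut(2)): [6 1 5 3 2 4 0]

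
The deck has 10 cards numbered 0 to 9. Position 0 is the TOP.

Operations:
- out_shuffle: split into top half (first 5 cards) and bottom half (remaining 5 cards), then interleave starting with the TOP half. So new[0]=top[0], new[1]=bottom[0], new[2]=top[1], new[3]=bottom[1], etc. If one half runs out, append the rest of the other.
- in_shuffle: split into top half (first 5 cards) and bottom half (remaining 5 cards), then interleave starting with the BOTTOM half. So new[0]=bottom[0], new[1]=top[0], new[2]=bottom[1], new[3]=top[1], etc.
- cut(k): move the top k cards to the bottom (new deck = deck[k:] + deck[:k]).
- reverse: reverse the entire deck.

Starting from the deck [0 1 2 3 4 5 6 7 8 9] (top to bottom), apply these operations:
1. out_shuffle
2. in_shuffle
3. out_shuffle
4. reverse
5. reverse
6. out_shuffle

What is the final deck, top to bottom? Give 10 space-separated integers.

After op 1 (out_shuffle): [0 5 1 6 2 7 3 8 4 9]
After op 2 (in_shuffle): [7 0 3 5 8 1 4 6 9 2]
After op 3 (out_shuffle): [7 1 0 4 3 6 5 9 8 2]
After op 4 (reverse): [2 8 9 5 6 3 4 0 1 7]
After op 5 (reverse): [7 1 0 4 3 6 5 9 8 2]
After op 6 (out_shuffle): [7 6 1 5 0 9 4 8 3 2]

Answer: 7 6 1 5 0 9 4 8 3 2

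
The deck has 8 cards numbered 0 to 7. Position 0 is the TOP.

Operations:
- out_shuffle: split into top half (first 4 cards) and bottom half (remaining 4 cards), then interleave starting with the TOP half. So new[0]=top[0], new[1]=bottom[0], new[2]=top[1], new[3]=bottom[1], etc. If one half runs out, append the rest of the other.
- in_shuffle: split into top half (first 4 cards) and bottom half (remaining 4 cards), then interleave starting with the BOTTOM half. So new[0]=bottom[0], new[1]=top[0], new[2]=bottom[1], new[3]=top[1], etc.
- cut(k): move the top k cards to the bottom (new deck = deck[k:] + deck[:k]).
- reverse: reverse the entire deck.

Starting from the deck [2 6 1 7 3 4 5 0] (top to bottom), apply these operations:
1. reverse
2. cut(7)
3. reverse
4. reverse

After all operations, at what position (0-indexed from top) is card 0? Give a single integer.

Answer: 1

Derivation:
After op 1 (reverse): [0 5 4 3 7 1 6 2]
After op 2 (cut(7)): [2 0 5 4 3 7 1 6]
After op 3 (reverse): [6 1 7 3 4 5 0 2]
After op 4 (reverse): [2 0 5 4 3 7 1 6]
Card 0 is at position 1.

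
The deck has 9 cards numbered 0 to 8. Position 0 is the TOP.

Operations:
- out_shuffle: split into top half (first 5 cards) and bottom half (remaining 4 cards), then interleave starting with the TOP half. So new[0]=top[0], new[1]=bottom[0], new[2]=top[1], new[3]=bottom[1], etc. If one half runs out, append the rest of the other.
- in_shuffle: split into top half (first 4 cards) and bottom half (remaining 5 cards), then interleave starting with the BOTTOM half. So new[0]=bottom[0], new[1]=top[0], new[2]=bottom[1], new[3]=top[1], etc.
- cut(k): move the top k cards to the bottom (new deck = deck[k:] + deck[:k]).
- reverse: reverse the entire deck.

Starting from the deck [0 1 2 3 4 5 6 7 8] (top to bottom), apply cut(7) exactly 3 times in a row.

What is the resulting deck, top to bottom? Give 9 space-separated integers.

Answer: 3 4 5 6 7 8 0 1 2

Derivation:
After op 1 (cut(7)): [7 8 0 1 2 3 4 5 6]
After op 2 (cut(7)): [5 6 7 8 0 1 2 3 4]
After op 3 (cut(7)): [3 4 5 6 7 8 0 1 2]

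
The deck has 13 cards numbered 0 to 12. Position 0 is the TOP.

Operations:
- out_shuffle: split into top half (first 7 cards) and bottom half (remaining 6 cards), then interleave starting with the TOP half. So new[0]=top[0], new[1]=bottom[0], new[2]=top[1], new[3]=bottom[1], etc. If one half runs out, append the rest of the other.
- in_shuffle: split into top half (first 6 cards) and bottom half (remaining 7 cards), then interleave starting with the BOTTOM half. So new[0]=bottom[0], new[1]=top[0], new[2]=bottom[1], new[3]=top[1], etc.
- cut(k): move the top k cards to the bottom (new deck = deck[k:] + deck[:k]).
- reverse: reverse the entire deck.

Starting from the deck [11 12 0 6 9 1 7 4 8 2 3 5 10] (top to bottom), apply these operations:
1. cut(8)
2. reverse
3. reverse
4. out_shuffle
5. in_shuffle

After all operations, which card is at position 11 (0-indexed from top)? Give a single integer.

Answer: 9

Derivation:
After op 1 (cut(8)): [8 2 3 5 10 11 12 0 6 9 1 7 4]
After op 2 (reverse): [4 7 1 9 6 0 12 11 10 5 3 2 8]
After op 3 (reverse): [8 2 3 5 10 11 12 0 6 9 1 7 4]
After op 4 (out_shuffle): [8 0 2 6 3 9 5 1 10 7 11 4 12]
After op 5 (in_shuffle): [5 8 1 0 10 2 7 6 11 3 4 9 12]
Position 11: card 9.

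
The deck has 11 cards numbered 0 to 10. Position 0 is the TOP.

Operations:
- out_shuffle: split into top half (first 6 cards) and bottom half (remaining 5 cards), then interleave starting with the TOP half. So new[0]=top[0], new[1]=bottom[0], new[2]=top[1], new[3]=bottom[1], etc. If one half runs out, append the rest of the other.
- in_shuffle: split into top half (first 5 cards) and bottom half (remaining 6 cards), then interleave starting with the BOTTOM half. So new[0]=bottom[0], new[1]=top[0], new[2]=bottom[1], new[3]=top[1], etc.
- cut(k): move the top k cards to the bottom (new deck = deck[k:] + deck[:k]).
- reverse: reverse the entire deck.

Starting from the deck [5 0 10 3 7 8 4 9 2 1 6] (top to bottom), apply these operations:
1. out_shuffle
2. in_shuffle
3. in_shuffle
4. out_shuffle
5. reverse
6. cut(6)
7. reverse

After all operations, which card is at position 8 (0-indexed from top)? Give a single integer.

After op 1 (out_shuffle): [5 4 0 9 10 2 3 1 7 6 8]
After op 2 (in_shuffle): [2 5 3 4 1 0 7 9 6 10 8]
After op 3 (in_shuffle): [0 2 7 5 9 3 6 4 10 1 8]
After op 4 (out_shuffle): [0 6 2 4 7 10 5 1 9 8 3]
After op 5 (reverse): [3 8 9 1 5 10 7 4 2 6 0]
After op 6 (cut(6)): [7 4 2 6 0 3 8 9 1 5 10]
After op 7 (reverse): [10 5 1 9 8 3 0 6 2 4 7]
Position 8: card 2.

Answer: 2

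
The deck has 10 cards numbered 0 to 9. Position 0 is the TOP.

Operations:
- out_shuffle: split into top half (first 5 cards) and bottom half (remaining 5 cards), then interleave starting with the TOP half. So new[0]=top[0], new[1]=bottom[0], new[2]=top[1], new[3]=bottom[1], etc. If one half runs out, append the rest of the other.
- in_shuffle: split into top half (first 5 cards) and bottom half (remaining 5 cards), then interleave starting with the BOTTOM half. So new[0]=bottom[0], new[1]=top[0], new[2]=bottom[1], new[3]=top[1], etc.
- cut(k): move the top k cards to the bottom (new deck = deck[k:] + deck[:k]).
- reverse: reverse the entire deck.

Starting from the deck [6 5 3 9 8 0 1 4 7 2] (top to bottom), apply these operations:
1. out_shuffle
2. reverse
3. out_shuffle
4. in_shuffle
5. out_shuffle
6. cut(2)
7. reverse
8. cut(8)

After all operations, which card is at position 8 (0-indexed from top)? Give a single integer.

Answer: 1

Derivation:
After op 1 (out_shuffle): [6 0 5 1 3 4 9 7 8 2]
After op 2 (reverse): [2 8 7 9 4 3 1 5 0 6]
After op 3 (out_shuffle): [2 3 8 1 7 5 9 0 4 6]
After op 4 (in_shuffle): [5 2 9 3 0 8 4 1 6 7]
After op 5 (out_shuffle): [5 8 2 4 9 1 3 6 0 7]
After op 6 (cut(2)): [2 4 9 1 3 6 0 7 5 8]
After op 7 (reverse): [8 5 7 0 6 3 1 9 4 2]
After op 8 (cut(8)): [4 2 8 5 7 0 6 3 1 9]
Position 8: card 1.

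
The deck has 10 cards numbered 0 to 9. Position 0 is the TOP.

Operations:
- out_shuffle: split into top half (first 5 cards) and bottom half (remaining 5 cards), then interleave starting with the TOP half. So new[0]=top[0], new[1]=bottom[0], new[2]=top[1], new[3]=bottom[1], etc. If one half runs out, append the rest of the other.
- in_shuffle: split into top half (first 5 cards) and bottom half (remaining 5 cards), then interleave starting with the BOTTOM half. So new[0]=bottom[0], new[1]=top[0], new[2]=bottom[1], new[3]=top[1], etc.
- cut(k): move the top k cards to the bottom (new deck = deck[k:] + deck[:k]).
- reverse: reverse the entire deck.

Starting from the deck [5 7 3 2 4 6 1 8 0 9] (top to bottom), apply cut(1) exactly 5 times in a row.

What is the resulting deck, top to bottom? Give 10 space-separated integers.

Answer: 6 1 8 0 9 5 7 3 2 4

Derivation:
After op 1 (cut(1)): [7 3 2 4 6 1 8 0 9 5]
After op 2 (cut(1)): [3 2 4 6 1 8 0 9 5 7]
After op 3 (cut(1)): [2 4 6 1 8 0 9 5 7 3]
After op 4 (cut(1)): [4 6 1 8 0 9 5 7 3 2]
After op 5 (cut(1)): [6 1 8 0 9 5 7 3 2 4]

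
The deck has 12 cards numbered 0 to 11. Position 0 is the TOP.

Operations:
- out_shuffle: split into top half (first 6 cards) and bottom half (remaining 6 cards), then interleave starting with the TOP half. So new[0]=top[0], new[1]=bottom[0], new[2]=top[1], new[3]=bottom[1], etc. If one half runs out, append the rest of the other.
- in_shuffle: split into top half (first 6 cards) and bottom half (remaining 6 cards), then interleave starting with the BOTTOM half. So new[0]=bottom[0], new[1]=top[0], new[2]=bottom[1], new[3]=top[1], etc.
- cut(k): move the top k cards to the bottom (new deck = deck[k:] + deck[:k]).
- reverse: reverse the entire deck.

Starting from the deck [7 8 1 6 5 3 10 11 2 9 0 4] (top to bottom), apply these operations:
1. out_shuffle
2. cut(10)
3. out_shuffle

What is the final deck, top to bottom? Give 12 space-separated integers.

Answer: 3 1 4 2 7 6 10 9 8 5 11 0

Derivation:
After op 1 (out_shuffle): [7 10 8 11 1 2 6 9 5 0 3 4]
After op 2 (cut(10)): [3 4 7 10 8 11 1 2 6 9 5 0]
After op 3 (out_shuffle): [3 1 4 2 7 6 10 9 8 5 11 0]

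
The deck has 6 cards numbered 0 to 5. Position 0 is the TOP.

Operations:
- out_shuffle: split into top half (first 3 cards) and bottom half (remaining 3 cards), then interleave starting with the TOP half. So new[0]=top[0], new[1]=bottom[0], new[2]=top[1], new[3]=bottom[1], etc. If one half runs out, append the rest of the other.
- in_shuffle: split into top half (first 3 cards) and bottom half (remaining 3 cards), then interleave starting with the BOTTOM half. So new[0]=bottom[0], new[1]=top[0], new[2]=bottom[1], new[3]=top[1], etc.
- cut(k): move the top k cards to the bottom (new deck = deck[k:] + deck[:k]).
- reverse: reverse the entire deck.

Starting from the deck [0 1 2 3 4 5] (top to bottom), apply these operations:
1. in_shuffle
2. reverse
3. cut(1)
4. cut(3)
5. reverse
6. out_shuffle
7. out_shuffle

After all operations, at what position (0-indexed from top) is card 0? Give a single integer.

After op 1 (in_shuffle): [3 0 4 1 5 2]
After op 2 (reverse): [2 5 1 4 0 3]
After op 3 (cut(1)): [5 1 4 0 3 2]
After op 4 (cut(3)): [0 3 2 5 1 4]
After op 5 (reverse): [4 1 5 2 3 0]
After op 6 (out_shuffle): [4 2 1 3 5 0]
After op 7 (out_shuffle): [4 3 2 5 1 0]
Card 0 is at position 5.

Answer: 5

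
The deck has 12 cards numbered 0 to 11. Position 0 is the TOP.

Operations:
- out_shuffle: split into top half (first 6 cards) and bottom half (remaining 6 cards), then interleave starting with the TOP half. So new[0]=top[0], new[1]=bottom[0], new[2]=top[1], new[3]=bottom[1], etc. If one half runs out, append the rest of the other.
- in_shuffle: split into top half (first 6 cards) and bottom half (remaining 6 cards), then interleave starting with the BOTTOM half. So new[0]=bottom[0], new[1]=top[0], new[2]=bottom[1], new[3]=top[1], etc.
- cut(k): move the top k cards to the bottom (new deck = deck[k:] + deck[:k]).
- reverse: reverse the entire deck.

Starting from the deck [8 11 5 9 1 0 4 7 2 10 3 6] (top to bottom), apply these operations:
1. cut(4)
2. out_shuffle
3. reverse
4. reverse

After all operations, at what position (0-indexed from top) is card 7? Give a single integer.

Answer: 6

Derivation:
After op 1 (cut(4)): [1 0 4 7 2 10 3 6 8 11 5 9]
After op 2 (out_shuffle): [1 3 0 6 4 8 7 11 2 5 10 9]
After op 3 (reverse): [9 10 5 2 11 7 8 4 6 0 3 1]
After op 4 (reverse): [1 3 0 6 4 8 7 11 2 5 10 9]
Card 7 is at position 6.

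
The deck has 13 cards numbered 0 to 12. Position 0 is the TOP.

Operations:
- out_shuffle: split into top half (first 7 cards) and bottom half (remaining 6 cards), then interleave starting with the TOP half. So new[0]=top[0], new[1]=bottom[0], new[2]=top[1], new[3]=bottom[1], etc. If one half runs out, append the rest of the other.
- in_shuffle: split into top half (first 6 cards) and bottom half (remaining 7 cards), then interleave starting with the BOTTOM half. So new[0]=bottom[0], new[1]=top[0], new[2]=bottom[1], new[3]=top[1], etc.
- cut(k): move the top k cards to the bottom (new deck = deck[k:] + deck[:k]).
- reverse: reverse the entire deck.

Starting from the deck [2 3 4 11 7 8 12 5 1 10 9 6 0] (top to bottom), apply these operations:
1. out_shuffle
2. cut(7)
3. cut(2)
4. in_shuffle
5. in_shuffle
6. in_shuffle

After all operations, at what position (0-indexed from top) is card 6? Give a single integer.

After op 1 (out_shuffle): [2 5 3 1 4 10 11 9 7 6 8 0 12]
After op 2 (cut(7)): [9 7 6 8 0 12 2 5 3 1 4 10 11]
After op 3 (cut(2)): [6 8 0 12 2 5 3 1 4 10 11 9 7]
After op 4 (in_shuffle): [3 6 1 8 4 0 10 12 11 2 9 5 7]
After op 5 (in_shuffle): [10 3 12 6 11 1 2 8 9 4 5 0 7]
After op 6 (in_shuffle): [2 10 8 3 9 12 4 6 5 11 0 1 7]
Card 6 is at position 7.

Answer: 7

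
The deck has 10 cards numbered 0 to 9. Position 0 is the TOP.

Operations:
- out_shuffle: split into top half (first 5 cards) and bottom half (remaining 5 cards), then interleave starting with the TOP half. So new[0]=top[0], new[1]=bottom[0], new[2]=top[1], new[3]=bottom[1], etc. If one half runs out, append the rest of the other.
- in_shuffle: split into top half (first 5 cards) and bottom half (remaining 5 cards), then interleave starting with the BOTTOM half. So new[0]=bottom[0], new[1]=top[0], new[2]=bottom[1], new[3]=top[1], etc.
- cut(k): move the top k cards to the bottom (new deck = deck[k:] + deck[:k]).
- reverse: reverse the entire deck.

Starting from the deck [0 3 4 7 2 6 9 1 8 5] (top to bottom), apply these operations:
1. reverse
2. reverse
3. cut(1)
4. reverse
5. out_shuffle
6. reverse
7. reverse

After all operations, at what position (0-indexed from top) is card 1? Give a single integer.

Answer: 6

Derivation:
After op 1 (reverse): [5 8 1 9 6 2 7 4 3 0]
After op 2 (reverse): [0 3 4 7 2 6 9 1 8 5]
After op 3 (cut(1)): [3 4 7 2 6 9 1 8 5 0]
After op 4 (reverse): [0 5 8 1 9 6 2 7 4 3]
After op 5 (out_shuffle): [0 6 5 2 8 7 1 4 9 3]
After op 6 (reverse): [3 9 4 1 7 8 2 5 6 0]
After op 7 (reverse): [0 6 5 2 8 7 1 4 9 3]
Card 1 is at position 6.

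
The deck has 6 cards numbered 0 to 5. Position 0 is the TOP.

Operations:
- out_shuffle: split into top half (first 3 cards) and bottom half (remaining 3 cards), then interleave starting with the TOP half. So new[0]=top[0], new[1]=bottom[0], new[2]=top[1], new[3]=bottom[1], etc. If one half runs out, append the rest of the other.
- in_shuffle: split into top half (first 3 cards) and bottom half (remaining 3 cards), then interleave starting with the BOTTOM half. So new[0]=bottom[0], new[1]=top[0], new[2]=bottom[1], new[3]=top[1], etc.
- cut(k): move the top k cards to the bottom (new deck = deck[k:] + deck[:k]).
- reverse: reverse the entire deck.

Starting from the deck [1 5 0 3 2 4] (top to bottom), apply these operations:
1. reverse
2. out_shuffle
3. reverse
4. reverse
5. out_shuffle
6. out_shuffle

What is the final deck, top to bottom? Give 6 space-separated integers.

After op 1 (reverse): [4 2 3 0 5 1]
After op 2 (out_shuffle): [4 0 2 5 3 1]
After op 3 (reverse): [1 3 5 2 0 4]
After op 4 (reverse): [4 0 2 5 3 1]
After op 5 (out_shuffle): [4 5 0 3 2 1]
After op 6 (out_shuffle): [4 3 5 2 0 1]

Answer: 4 3 5 2 0 1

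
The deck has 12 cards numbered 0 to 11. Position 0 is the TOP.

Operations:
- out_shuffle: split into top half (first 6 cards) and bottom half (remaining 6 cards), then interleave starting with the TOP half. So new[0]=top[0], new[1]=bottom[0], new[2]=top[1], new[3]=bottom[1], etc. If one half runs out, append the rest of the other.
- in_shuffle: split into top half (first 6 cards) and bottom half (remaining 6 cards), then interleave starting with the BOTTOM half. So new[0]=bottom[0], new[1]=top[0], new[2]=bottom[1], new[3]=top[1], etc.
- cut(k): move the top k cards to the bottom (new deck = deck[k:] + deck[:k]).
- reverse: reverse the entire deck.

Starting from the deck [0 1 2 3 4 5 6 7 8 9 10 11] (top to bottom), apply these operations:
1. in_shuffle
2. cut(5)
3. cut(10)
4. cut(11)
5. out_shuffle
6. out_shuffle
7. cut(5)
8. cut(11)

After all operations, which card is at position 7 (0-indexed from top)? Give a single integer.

Answer: 0

Derivation:
After op 1 (in_shuffle): [6 0 7 1 8 2 9 3 10 4 11 5]
After op 2 (cut(5)): [2 9 3 10 4 11 5 6 0 7 1 8]
After op 3 (cut(10)): [1 8 2 9 3 10 4 11 5 6 0 7]
After op 4 (cut(11)): [7 1 8 2 9 3 10 4 11 5 6 0]
After op 5 (out_shuffle): [7 10 1 4 8 11 2 5 9 6 3 0]
After op 6 (out_shuffle): [7 2 10 5 1 9 4 6 8 3 11 0]
After op 7 (cut(5)): [9 4 6 8 3 11 0 7 2 10 5 1]
After op 8 (cut(11)): [1 9 4 6 8 3 11 0 7 2 10 5]
Position 7: card 0.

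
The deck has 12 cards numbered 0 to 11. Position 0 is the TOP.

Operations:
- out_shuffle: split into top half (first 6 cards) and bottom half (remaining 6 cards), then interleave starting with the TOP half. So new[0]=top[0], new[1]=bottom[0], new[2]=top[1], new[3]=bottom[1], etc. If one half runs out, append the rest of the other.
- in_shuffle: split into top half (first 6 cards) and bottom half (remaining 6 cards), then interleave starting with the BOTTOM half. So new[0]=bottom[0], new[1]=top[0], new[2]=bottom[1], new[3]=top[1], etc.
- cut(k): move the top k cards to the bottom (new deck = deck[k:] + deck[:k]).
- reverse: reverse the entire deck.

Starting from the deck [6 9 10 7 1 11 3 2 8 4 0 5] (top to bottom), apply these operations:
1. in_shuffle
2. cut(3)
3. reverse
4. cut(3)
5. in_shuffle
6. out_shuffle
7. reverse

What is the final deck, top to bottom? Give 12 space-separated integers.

After op 1 (in_shuffle): [3 6 2 9 8 10 4 7 0 1 5 11]
After op 2 (cut(3)): [9 8 10 4 7 0 1 5 11 3 6 2]
After op 3 (reverse): [2 6 3 11 5 1 0 7 4 10 8 9]
After op 4 (cut(3)): [11 5 1 0 7 4 10 8 9 2 6 3]
After op 5 (in_shuffle): [10 11 8 5 9 1 2 0 6 7 3 4]
After op 6 (out_shuffle): [10 2 11 0 8 6 5 7 9 3 1 4]
After op 7 (reverse): [4 1 3 9 7 5 6 8 0 11 2 10]

Answer: 4 1 3 9 7 5 6 8 0 11 2 10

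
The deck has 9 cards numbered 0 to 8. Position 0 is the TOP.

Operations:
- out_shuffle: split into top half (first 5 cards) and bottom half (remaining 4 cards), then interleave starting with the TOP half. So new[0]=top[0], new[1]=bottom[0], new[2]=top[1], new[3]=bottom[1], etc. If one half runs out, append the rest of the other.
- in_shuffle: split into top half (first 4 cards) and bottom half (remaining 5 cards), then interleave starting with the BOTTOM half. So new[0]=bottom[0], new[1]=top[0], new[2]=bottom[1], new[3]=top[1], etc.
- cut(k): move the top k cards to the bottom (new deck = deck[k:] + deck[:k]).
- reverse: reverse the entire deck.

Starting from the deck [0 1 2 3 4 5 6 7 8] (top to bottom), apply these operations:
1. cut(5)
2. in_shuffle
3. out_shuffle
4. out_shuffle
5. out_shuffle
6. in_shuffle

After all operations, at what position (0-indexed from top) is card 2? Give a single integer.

Answer: 2

Derivation:
After op 1 (cut(5)): [5 6 7 8 0 1 2 3 4]
After op 2 (in_shuffle): [0 5 1 6 2 7 3 8 4]
After op 3 (out_shuffle): [0 7 5 3 1 8 6 4 2]
After op 4 (out_shuffle): [0 8 7 6 5 4 3 2 1]
After op 5 (out_shuffle): [0 4 8 3 7 2 6 1 5]
After op 6 (in_shuffle): [7 0 2 4 6 8 1 3 5]
Card 2 is at position 2.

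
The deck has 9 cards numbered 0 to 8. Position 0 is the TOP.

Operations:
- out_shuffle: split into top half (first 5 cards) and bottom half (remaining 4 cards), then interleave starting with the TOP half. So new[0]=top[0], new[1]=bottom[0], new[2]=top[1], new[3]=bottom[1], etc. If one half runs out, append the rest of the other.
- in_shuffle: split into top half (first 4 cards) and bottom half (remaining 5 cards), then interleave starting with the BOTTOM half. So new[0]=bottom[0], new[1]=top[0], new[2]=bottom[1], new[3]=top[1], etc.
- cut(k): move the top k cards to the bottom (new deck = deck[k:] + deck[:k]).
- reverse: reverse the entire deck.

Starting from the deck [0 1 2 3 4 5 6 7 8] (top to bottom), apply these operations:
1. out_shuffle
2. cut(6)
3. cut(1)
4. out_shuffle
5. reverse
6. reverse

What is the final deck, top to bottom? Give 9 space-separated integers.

After op 1 (out_shuffle): [0 5 1 6 2 7 3 8 4]
After op 2 (cut(6)): [3 8 4 0 5 1 6 2 7]
After op 3 (cut(1)): [8 4 0 5 1 6 2 7 3]
After op 4 (out_shuffle): [8 6 4 2 0 7 5 3 1]
After op 5 (reverse): [1 3 5 7 0 2 4 6 8]
After op 6 (reverse): [8 6 4 2 0 7 5 3 1]

Answer: 8 6 4 2 0 7 5 3 1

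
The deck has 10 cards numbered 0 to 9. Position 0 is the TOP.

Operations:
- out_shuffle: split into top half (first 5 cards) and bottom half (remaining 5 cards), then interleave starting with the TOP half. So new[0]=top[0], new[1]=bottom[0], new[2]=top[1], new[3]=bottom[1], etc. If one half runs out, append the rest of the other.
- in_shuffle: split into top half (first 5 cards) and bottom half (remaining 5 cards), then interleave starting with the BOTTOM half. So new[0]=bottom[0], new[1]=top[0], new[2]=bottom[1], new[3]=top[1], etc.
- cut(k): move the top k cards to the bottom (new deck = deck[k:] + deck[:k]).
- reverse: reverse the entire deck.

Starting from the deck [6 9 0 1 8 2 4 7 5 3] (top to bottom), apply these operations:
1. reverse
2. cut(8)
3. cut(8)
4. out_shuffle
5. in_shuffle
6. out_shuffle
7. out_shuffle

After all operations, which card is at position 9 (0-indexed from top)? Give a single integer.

After op 1 (reverse): [3 5 7 4 2 8 1 0 9 6]
After op 2 (cut(8)): [9 6 3 5 7 4 2 8 1 0]
After op 3 (cut(8)): [1 0 9 6 3 5 7 4 2 8]
After op 4 (out_shuffle): [1 5 0 7 9 4 6 2 3 8]
After op 5 (in_shuffle): [4 1 6 5 2 0 3 7 8 9]
After op 6 (out_shuffle): [4 0 1 3 6 7 5 8 2 9]
After op 7 (out_shuffle): [4 7 0 5 1 8 3 2 6 9]
Position 9: card 9.

Answer: 9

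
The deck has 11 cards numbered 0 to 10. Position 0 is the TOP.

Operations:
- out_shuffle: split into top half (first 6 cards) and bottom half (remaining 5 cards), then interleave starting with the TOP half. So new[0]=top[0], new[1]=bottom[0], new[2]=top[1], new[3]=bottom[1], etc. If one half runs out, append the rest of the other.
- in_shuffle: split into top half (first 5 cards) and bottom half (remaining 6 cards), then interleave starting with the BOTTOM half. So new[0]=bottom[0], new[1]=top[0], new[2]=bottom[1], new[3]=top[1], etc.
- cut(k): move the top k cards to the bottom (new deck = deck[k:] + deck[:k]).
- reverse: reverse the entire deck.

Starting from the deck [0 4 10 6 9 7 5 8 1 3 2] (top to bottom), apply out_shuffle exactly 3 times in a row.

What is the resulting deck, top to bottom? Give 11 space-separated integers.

Answer: 0 8 6 2 5 10 3 7 4 1 9

Derivation:
After op 1 (out_shuffle): [0 5 4 8 10 1 6 3 9 2 7]
After op 2 (out_shuffle): [0 6 5 3 4 9 8 2 10 7 1]
After op 3 (out_shuffle): [0 8 6 2 5 10 3 7 4 1 9]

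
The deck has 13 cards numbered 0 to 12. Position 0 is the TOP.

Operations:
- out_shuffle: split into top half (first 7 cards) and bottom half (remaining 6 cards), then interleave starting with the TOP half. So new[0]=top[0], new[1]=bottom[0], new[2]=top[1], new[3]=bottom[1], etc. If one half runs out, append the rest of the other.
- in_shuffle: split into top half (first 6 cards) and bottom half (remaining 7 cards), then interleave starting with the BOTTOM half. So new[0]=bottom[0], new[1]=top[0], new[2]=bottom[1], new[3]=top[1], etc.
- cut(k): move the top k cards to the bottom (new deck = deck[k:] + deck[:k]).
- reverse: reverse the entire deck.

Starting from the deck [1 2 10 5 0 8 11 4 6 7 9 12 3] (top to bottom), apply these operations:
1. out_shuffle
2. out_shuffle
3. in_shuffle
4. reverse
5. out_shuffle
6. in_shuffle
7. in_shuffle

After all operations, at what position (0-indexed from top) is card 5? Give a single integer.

Answer: 3

Derivation:
After op 1 (out_shuffle): [1 4 2 6 10 7 5 9 0 12 8 3 11]
After op 2 (out_shuffle): [1 9 4 0 2 12 6 8 10 3 7 11 5]
After op 3 (in_shuffle): [6 1 8 9 10 4 3 0 7 2 11 12 5]
After op 4 (reverse): [5 12 11 2 7 0 3 4 10 9 8 1 6]
After op 5 (out_shuffle): [5 4 12 10 11 9 2 8 7 1 0 6 3]
After op 6 (in_shuffle): [2 5 8 4 7 12 1 10 0 11 6 9 3]
After op 7 (in_shuffle): [1 2 10 5 0 8 11 4 6 7 9 12 3]
Card 5 is at position 3.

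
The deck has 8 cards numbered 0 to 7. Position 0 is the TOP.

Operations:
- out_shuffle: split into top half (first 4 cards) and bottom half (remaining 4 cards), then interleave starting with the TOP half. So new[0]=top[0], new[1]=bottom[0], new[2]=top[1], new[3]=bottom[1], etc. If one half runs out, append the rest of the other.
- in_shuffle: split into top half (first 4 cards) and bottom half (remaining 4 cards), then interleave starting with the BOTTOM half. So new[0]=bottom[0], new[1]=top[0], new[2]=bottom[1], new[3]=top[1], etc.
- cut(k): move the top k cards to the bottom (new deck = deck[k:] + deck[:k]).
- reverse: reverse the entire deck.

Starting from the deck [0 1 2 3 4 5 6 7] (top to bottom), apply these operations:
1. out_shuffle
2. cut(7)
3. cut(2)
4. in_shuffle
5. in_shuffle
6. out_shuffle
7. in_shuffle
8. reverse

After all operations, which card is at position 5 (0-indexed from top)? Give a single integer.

After op 1 (out_shuffle): [0 4 1 5 2 6 3 7]
After op 2 (cut(7)): [7 0 4 1 5 2 6 3]
After op 3 (cut(2)): [4 1 5 2 6 3 7 0]
After op 4 (in_shuffle): [6 4 3 1 7 5 0 2]
After op 5 (in_shuffle): [7 6 5 4 0 3 2 1]
After op 6 (out_shuffle): [7 0 6 3 5 2 4 1]
After op 7 (in_shuffle): [5 7 2 0 4 6 1 3]
After op 8 (reverse): [3 1 6 4 0 2 7 5]
Position 5: card 2.

Answer: 2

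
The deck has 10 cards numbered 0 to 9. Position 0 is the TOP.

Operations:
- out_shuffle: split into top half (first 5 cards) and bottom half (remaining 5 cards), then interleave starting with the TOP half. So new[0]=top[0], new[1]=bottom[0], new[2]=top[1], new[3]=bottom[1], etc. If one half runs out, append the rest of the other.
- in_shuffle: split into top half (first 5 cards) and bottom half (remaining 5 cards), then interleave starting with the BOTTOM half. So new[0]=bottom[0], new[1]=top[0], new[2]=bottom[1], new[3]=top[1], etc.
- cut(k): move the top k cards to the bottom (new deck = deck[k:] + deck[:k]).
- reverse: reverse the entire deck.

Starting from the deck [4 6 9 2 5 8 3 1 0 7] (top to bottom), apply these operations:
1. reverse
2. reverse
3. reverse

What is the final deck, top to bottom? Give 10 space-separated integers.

Answer: 7 0 1 3 8 5 2 9 6 4

Derivation:
After op 1 (reverse): [7 0 1 3 8 5 2 9 6 4]
After op 2 (reverse): [4 6 9 2 5 8 3 1 0 7]
After op 3 (reverse): [7 0 1 3 8 5 2 9 6 4]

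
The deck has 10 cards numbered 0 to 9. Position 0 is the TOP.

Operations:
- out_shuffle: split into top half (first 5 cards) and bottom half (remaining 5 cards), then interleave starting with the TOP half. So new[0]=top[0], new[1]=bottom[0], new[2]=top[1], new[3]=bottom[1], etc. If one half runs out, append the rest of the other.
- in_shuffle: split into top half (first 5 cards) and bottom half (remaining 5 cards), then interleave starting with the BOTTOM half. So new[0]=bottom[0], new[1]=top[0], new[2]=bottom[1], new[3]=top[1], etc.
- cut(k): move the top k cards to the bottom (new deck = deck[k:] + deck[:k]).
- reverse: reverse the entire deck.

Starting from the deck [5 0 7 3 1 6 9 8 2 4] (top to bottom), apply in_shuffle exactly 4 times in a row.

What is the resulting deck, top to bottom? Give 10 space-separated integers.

Answer: 2 9 1 7 5 4 8 6 3 0

Derivation:
After op 1 (in_shuffle): [6 5 9 0 8 7 2 3 4 1]
After op 2 (in_shuffle): [7 6 2 5 3 9 4 0 1 8]
After op 3 (in_shuffle): [9 7 4 6 0 2 1 5 8 3]
After op 4 (in_shuffle): [2 9 1 7 5 4 8 6 3 0]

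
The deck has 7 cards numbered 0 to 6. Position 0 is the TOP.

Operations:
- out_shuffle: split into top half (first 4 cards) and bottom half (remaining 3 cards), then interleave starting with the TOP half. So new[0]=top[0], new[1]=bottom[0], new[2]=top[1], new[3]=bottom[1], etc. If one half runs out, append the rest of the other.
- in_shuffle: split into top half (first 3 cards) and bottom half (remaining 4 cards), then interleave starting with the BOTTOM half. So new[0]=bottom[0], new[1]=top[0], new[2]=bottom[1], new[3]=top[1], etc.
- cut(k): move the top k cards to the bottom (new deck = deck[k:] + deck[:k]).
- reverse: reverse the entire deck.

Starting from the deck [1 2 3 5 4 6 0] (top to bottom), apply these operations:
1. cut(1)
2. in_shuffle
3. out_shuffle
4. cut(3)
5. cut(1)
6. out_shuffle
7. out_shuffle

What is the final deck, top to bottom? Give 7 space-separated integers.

Answer: 6 3 0 5 1 4 2

Derivation:
After op 1 (cut(1)): [2 3 5 4 6 0 1]
After op 2 (in_shuffle): [4 2 6 3 0 5 1]
After op 3 (out_shuffle): [4 0 2 5 6 1 3]
After op 4 (cut(3)): [5 6 1 3 4 0 2]
After op 5 (cut(1)): [6 1 3 4 0 2 5]
After op 6 (out_shuffle): [6 0 1 2 3 5 4]
After op 7 (out_shuffle): [6 3 0 5 1 4 2]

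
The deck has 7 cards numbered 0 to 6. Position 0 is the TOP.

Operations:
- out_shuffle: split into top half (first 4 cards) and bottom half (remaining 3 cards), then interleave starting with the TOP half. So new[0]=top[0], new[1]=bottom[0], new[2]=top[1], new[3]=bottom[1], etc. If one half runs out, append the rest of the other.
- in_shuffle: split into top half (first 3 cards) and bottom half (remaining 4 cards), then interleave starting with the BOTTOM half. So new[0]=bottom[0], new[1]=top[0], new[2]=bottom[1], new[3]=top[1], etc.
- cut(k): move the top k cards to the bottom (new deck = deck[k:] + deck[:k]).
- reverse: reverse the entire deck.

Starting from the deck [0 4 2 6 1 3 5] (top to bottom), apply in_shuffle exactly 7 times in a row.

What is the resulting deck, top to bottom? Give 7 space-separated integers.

Answer: 6 0 1 4 3 2 5

Derivation:
After op 1 (in_shuffle): [6 0 1 4 3 2 5]
After op 2 (in_shuffle): [4 6 3 0 2 1 5]
After op 3 (in_shuffle): [0 4 2 6 1 3 5]
After op 4 (in_shuffle): [6 0 1 4 3 2 5]
After op 5 (in_shuffle): [4 6 3 0 2 1 5]
After op 6 (in_shuffle): [0 4 2 6 1 3 5]
After op 7 (in_shuffle): [6 0 1 4 3 2 5]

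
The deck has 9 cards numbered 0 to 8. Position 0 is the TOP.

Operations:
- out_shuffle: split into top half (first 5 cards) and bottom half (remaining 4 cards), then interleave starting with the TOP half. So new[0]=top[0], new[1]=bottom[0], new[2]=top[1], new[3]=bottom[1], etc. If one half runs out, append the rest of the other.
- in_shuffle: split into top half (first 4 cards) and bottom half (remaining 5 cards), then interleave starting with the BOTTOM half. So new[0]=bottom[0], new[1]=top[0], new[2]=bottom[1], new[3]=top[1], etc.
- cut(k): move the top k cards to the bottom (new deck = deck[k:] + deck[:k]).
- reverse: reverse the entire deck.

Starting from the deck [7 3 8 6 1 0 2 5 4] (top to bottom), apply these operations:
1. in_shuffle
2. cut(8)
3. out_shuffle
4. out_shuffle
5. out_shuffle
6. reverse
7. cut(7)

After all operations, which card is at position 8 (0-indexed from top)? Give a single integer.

After op 1 (in_shuffle): [1 7 0 3 2 8 5 6 4]
After op 2 (cut(8)): [4 1 7 0 3 2 8 5 6]
After op 3 (out_shuffle): [4 2 1 8 7 5 0 6 3]
After op 4 (out_shuffle): [4 5 2 0 1 6 8 3 7]
After op 5 (out_shuffle): [4 6 5 8 2 3 0 7 1]
After op 6 (reverse): [1 7 0 3 2 8 5 6 4]
After op 7 (cut(7)): [6 4 1 7 0 3 2 8 5]
Position 8: card 5.

Answer: 5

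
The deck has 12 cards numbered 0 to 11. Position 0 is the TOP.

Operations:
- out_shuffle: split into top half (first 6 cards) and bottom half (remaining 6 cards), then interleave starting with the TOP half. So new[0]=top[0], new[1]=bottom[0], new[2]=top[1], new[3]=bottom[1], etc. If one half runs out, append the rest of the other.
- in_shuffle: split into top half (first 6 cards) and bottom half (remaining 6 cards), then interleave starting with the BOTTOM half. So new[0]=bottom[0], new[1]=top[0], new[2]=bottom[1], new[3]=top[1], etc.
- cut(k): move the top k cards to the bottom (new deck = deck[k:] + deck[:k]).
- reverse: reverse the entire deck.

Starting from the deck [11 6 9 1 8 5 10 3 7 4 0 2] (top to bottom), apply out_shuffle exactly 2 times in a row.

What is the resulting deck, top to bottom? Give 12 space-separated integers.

After op 1 (out_shuffle): [11 10 6 3 9 7 1 4 8 0 5 2]
After op 2 (out_shuffle): [11 1 10 4 6 8 3 0 9 5 7 2]

Answer: 11 1 10 4 6 8 3 0 9 5 7 2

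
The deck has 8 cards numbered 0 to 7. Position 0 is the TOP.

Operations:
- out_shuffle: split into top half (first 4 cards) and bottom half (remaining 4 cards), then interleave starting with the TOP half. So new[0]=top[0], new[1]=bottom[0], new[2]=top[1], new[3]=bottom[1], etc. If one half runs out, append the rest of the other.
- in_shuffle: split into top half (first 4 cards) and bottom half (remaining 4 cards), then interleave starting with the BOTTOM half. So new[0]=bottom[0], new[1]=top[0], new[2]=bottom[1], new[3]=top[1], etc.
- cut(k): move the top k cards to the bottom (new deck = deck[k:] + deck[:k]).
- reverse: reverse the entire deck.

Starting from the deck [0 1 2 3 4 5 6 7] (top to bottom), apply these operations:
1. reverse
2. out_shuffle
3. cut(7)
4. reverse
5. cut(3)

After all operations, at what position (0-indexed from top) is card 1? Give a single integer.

Answer: 6

Derivation:
After op 1 (reverse): [7 6 5 4 3 2 1 0]
After op 2 (out_shuffle): [7 3 6 2 5 1 4 0]
After op 3 (cut(7)): [0 7 3 6 2 5 1 4]
After op 4 (reverse): [4 1 5 2 6 3 7 0]
After op 5 (cut(3)): [2 6 3 7 0 4 1 5]
Card 1 is at position 6.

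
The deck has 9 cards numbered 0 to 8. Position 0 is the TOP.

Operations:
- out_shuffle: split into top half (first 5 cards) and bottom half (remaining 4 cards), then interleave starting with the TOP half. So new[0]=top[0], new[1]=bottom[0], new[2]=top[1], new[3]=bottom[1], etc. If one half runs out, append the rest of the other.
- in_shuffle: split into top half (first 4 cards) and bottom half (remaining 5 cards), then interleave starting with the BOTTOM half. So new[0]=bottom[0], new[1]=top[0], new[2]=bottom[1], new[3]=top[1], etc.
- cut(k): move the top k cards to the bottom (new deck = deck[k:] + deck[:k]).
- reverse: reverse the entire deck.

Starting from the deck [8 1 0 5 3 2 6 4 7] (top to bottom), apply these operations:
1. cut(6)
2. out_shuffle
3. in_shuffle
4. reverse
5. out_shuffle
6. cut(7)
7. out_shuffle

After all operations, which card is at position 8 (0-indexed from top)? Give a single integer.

Answer: 5

Derivation:
After op 1 (cut(6)): [6 4 7 8 1 0 5 3 2]
After op 2 (out_shuffle): [6 0 4 5 7 3 8 2 1]
After op 3 (in_shuffle): [7 6 3 0 8 4 2 5 1]
After op 4 (reverse): [1 5 2 4 8 0 3 6 7]
After op 5 (out_shuffle): [1 0 5 3 2 6 4 7 8]
After op 6 (cut(7)): [7 8 1 0 5 3 2 6 4]
After op 7 (out_shuffle): [7 3 8 2 1 6 0 4 5]
Position 8: card 5.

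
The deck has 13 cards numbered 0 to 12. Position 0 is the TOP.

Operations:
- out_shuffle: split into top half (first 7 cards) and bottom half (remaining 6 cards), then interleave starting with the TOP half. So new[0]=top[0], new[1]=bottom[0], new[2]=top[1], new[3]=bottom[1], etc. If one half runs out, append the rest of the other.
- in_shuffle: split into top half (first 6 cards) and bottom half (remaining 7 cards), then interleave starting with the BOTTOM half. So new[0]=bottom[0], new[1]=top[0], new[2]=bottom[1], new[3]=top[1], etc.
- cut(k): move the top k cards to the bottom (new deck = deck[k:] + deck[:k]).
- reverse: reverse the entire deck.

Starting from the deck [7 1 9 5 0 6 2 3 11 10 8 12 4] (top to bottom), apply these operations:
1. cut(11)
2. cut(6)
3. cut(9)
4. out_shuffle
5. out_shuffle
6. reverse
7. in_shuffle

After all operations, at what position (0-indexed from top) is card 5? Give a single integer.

After op 1 (cut(11)): [12 4 7 1 9 5 0 6 2 3 11 10 8]
After op 2 (cut(6)): [0 6 2 3 11 10 8 12 4 7 1 9 5]
After op 3 (cut(9)): [7 1 9 5 0 6 2 3 11 10 8 12 4]
After op 4 (out_shuffle): [7 3 1 11 9 10 5 8 0 12 6 4 2]
After op 5 (out_shuffle): [7 8 3 0 1 12 11 6 9 4 10 2 5]
After op 6 (reverse): [5 2 10 4 9 6 11 12 1 0 3 8 7]
After op 7 (in_shuffle): [11 5 12 2 1 10 0 4 3 9 8 6 7]
Card 5 is at position 1.

Answer: 1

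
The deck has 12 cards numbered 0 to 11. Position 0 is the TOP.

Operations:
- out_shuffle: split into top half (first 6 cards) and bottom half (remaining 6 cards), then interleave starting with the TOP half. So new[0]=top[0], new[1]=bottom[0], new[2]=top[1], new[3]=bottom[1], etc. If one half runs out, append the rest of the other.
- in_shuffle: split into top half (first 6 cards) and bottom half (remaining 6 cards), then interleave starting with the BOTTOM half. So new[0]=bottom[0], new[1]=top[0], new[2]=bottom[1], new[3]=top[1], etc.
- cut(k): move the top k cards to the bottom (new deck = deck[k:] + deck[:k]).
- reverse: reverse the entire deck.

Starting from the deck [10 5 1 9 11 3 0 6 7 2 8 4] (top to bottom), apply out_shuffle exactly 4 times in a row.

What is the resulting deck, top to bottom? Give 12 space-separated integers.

After op 1 (out_shuffle): [10 0 5 6 1 7 9 2 11 8 3 4]
After op 2 (out_shuffle): [10 9 0 2 5 11 6 8 1 3 7 4]
After op 3 (out_shuffle): [10 6 9 8 0 1 2 3 5 7 11 4]
After op 4 (out_shuffle): [10 2 6 3 9 5 8 7 0 11 1 4]

Answer: 10 2 6 3 9 5 8 7 0 11 1 4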